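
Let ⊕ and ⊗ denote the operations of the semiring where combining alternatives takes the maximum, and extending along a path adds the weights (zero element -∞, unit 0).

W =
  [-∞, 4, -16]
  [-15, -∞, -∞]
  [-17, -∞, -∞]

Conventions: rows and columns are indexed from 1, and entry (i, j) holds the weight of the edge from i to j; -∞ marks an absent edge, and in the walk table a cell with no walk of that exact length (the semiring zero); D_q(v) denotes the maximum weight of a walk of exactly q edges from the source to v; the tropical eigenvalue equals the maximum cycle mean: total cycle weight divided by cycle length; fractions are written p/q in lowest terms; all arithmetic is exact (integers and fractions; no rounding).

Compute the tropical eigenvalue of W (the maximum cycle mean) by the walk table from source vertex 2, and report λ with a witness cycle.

q=0: [-∞, 0, -∞]
q=1: [-15, -∞, -∞]
q=2: [-∞, -11, -31]
q=3: [-26, -∞, -∞]
Optimal cycle mean attained by: cycle 1->2->1, total 4 + (-15), length 2.
Answer: λ = -11/2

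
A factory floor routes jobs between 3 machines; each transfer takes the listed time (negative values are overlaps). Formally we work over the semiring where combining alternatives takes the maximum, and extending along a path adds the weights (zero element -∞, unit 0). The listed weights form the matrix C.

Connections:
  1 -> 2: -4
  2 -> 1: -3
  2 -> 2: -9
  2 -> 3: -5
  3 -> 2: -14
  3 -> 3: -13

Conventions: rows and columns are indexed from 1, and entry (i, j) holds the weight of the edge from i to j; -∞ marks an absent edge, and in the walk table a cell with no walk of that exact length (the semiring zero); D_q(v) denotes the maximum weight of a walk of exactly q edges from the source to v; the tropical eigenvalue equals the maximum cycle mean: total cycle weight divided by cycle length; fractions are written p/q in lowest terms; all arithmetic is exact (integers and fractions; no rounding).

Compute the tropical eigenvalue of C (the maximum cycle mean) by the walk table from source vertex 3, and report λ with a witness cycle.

q=0: [-∞, -∞, 0]
q=1: [-∞, -14, -13]
q=2: [-17, -23, -19]
q=3: [-26, -21, -28]
Optimal cycle mean attained by: cycle 1->2->1, total (-4) + (-3), length 2.
Answer: λ = -7/2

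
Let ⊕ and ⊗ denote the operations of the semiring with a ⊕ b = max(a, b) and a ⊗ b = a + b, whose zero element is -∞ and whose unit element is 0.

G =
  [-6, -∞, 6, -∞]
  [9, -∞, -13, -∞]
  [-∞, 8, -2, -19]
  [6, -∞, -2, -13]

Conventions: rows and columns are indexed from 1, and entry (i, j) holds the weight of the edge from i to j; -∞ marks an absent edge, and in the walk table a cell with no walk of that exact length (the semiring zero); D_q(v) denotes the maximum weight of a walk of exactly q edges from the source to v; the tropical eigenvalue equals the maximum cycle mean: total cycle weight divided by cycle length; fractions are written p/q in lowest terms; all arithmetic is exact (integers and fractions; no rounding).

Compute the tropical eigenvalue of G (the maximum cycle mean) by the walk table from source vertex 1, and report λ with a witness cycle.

q=0: [0, -∞, -∞, -∞]
q=1: [-6, -∞, 6, -∞]
q=2: [-12, 14, 4, -13]
q=3: [23, 12, 2, -15]
q=4: [21, 10, 29, -17]
Optimal cycle mean attained by: cycle 1->3->2->1, total 6 + 8 + 9, length 3.
Answer: λ = 23/3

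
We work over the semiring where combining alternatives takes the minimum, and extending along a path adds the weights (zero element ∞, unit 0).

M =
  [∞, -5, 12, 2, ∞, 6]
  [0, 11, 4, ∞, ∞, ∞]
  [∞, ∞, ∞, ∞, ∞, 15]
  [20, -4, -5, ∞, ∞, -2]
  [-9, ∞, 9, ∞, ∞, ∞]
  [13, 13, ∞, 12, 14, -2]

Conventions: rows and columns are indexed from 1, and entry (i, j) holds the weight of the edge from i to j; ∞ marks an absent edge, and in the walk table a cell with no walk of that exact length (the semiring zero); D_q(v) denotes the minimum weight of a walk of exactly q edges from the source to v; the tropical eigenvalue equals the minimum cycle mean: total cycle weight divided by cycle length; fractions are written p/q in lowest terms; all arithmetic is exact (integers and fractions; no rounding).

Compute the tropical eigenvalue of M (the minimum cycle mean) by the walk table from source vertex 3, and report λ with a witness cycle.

q=0: [∞, ∞, 0, ∞, ∞, ∞]
q=1: [∞, ∞, ∞, ∞, ∞, 15]
q=2: [28, 28, ∞, 27, 29, 13]
q=3: [20, 23, 22, 25, 27, 11]
q=4: [18, 15, 20, 22, 25, 9]
q=5: [15, 13, 17, 20, 23, 7]
q=6: [13, 10, 15, 17, 21, 5]
Optimal cycle mean attained by: cycle 1->2->1, total (-5) + 0, length 2.
Answer: λ = -5/2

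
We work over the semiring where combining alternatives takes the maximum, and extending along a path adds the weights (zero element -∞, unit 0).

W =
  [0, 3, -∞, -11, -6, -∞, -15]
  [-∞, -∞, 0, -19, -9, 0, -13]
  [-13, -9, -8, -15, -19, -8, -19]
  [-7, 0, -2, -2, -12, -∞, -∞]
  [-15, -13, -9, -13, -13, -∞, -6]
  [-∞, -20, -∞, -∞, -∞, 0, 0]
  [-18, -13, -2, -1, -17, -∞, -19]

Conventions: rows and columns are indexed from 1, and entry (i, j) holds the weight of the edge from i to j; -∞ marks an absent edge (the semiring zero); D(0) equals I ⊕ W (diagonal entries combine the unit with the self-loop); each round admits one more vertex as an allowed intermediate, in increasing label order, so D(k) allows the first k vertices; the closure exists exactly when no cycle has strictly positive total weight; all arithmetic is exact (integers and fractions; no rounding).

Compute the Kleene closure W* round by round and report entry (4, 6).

D(0):
  [0, 3, -∞, -11, -6, -∞, -15]
  [-∞, 0, 0, -19, -9, 0, -13]
  [-13, -9, 0, -15, -19, -8, -19]
  [-7, 0, -2, 0, -12, -∞, -∞]
  [-15, -13, -9, -13, 0, -∞, -6]
  [-∞, -20, -∞, -∞, -∞, 0, 0]
  [-18, -13, -2, -1, -17, -∞, 0]
D(1):
  [0, 3, -∞, -11, -6, -∞, -15]
  [-∞, 0, 0, -19, -9, 0, -13]
  [-13, -9, 0, -15, -19, -8, -19]
  [-7, 0, -2, 0, -12, -∞, -22]
  [-15, -12, -9, -13, 0, -∞, -6]
  [-∞, -20, -∞, -∞, -∞, 0, 0]
  [-18, -13, -2, -1, -17, -∞, 0]
D(2):
  [0, 3, 3, -11, -6, 3, -10]
  [-∞, 0, 0, -19, -9, 0, -13]
  [-13, -9, 0, -15, -18, -8, -19]
  [-7, 0, 0, 0, -9, 0, -13]
  [-15, -12, -9, -13, 0, -12, -6]
  [-∞, -20, -20, -39, -29, 0, 0]
  [-18, -13, -2, -1, -17, -13, 0]
D(3):
  [0, 3, 3, -11, -6, 3, -10]
  [-13, 0, 0, -15, -9, 0, -13]
  [-13, -9, 0, -15, -18, -8, -19]
  [-7, 0, 0, 0, -9, 0, -13]
  [-15, -12, -9, -13, 0, -12, -6]
  [-33, -20, -20, -35, -29, 0, 0]
  [-15, -11, -2, -1, -17, -10, 0]
D(4):
  [0, 3, 3, -11, -6, 3, -10]
  [-13, 0, 0, -15, -9, 0, -13]
  [-13, -9, 0, -15, -18, -8, -19]
  [-7, 0, 0, 0, -9, 0, -13]
  [-15, -12, -9, -13, 0, -12, -6]
  [-33, -20, -20, -35, -29, 0, 0]
  [-8, -1, -1, -1, -10, -1, 0]
D(5):
  [0, 3, 3, -11, -6, 3, -10]
  [-13, 0, 0, -15, -9, 0, -13]
  [-13, -9, 0, -15, -18, -8, -19]
  [-7, 0, 0, 0, -9, 0, -13]
  [-15, -12, -9, -13, 0, -12, -6]
  [-33, -20, -20, -35, -29, 0, 0]
  [-8, -1, -1, -1, -10, -1, 0]
D(6):
  [0, 3, 3, -11, -6, 3, 3]
  [-13, 0, 0, -15, -9, 0, 0]
  [-13, -9, 0, -15, -18, -8, -8]
  [-7, 0, 0, 0, -9, 0, 0]
  [-15, -12, -9, -13, 0, -12, -6]
  [-33, -20, -20, -35, -29, 0, 0]
  [-8, -1, -1, -1, -10, -1, 0]
D(7):
  [0, 3, 3, 2, -6, 3, 3]
  [-8, 0, 0, -1, -9, 0, 0]
  [-13, -9, 0, -9, -18, -8, -8]
  [-7, 0, 0, 0, -9, 0, 0]
  [-14, -7, -7, -7, 0, -7, -6]
  [-8, -1, -1, -1, -10, 0, 0]
  [-8, -1, -1, -1, -10, -1, 0]
Answer: W*[4][6] = 0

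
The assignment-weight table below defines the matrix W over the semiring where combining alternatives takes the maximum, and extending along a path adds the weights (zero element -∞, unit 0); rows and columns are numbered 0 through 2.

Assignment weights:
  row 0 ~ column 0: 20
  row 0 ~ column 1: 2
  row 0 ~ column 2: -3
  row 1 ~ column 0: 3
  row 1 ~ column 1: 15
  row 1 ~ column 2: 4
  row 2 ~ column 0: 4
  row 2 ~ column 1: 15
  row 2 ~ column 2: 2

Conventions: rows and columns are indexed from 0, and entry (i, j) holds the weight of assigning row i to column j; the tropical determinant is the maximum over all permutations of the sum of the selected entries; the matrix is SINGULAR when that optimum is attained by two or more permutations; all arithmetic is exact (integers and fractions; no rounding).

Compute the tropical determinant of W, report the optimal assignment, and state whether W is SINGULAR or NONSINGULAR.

σ = (0, 1, 2): 20 + 15 + 2 = 37
σ = (0, 2, 1): 20 + 4 + 15 = 39
σ = (1, 0, 2): 2 + 3 + 2 = 7
σ = (1, 2, 0): 2 + 4 + 4 = 10
σ = (2, 0, 1): (-3) + 3 + 15 = 15
σ = (2, 1, 0): (-3) + 15 + 4 = 16
Optimal value attained by: σ = (0, 2, 1).
Answer: det⊕(W) = 39; verdict: NONSINGULAR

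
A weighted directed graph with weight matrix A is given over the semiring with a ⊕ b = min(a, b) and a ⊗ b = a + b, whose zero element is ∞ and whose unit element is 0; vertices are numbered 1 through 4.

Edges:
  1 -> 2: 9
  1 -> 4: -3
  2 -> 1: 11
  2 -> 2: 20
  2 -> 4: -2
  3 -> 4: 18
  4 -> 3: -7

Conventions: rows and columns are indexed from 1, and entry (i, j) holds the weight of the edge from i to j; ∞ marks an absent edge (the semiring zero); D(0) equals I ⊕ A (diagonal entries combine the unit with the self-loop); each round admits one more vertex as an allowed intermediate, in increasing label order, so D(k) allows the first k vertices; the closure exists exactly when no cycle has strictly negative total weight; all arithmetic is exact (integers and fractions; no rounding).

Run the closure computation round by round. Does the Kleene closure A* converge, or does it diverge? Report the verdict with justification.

D(0):
  [0, 9, ∞, -3]
  [11, 0, ∞, -2]
  [∞, ∞, 0, 18]
  [∞, ∞, -7, 0]
D(1):
  [0, 9, ∞, -3]
  [11, 0, ∞, -2]
  [∞, ∞, 0, 18]
  [∞, ∞, -7, 0]
D(2):
  [0, 9, ∞, -3]
  [11, 0, ∞, -2]
  [∞, ∞, 0, 18]
  [∞, ∞, -7, 0]
D(3):
  [0, 9, ∞, -3]
  [11, 0, ∞, -2]
  [∞, ∞, 0, 18]
  [∞, ∞, -7, 0]
D(4):
  [0, 9, -10, -3]
  [11, 0, -9, -2]
  [∞, ∞, 0, 18]
  [∞, ∞, -7, 0]
Key observation: every diagonal entry stays at the unit through all rounds, so no improving cycle exists.
Answer: CONVERGES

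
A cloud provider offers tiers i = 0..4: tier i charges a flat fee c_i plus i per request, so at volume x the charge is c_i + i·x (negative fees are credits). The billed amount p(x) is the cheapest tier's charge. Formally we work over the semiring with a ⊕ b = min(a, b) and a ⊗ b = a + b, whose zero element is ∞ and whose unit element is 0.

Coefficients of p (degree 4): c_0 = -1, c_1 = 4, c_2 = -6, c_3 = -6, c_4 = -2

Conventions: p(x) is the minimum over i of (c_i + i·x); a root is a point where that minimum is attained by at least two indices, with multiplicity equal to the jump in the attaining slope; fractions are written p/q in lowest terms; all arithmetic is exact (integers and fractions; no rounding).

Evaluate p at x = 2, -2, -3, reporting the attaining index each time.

p(2) = min(-1+0·2=-1, 4+1·2=6, -6+2·2=-2, -6+3·2=0, -2+4·2=6) = -2 (attained by i=2)
p(-2) = min(-1+0·(-2)=-1, 4+1·(-2)=2, -6+2·(-2)=-10, -6+3·(-2)=-12, -2+4·(-2)=-10) = -12 (attained by i=3)
p(-3) = min(-1+0·(-3)=-1, 4+1·(-3)=1, -6+2·(-3)=-12, -6+3·(-3)=-15, -2+4·(-3)=-14) = -15 (attained by i=3)
Answer: p(2) = -2; p(-2) = -12; p(-3) = -15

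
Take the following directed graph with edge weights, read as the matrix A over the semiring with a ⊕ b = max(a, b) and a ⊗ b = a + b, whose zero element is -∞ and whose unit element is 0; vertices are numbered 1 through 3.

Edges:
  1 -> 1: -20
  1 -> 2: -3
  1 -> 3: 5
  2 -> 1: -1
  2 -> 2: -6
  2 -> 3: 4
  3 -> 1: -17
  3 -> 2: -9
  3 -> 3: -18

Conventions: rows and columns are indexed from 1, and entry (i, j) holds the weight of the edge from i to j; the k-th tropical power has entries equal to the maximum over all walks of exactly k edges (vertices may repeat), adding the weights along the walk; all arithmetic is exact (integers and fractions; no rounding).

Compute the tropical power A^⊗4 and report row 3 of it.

A^⊗2:
  [-4, -4, 1]
  [-7, -4, 4]
  [-10, -15, -5]
A^⊗3:
  [-5, -7, 1]
  [-5, -5, 0]
  [-16, -13, -5]
A^⊗4:
  [-8, -8, 0]
  [-6, -8, 0]
  [-14, -14, -9]
Answer: row 3 of A^⊗4 = [-14, -14, -9]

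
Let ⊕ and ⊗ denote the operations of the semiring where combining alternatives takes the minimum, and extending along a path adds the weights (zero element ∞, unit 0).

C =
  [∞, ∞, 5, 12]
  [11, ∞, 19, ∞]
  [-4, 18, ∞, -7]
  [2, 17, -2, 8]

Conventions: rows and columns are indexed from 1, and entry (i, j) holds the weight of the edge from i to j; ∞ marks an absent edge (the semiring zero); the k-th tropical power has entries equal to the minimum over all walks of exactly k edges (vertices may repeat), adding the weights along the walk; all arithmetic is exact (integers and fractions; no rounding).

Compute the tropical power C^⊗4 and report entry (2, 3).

C^⊗2:
  [1, 23, 10, -2]
  [15, 37, 16, 12]
  [-5, 10, -9, 1]
  [-6, 16, 6, -9]
C^⊗3:
  [0, 15, -4, 3]
  [12, 29, 10, 9]
  [-13, 9, -1, -16]
  [-7, 8, -11, -1]
C^⊗4:
  [-8, 14, 1, -11]
  [6, 26, 7, 3]
  [-14, 1, -18, -8]
  [-15, 7, -3, -18]
Key observation: the optimum is the walk 2->1->3->4->3, with weight 11 + 5 + (-7) + (-2) = 7.
Optimal value attained by: walk 2->1->3->4->3.
Answer: (C^⊗4)[2][3] = 7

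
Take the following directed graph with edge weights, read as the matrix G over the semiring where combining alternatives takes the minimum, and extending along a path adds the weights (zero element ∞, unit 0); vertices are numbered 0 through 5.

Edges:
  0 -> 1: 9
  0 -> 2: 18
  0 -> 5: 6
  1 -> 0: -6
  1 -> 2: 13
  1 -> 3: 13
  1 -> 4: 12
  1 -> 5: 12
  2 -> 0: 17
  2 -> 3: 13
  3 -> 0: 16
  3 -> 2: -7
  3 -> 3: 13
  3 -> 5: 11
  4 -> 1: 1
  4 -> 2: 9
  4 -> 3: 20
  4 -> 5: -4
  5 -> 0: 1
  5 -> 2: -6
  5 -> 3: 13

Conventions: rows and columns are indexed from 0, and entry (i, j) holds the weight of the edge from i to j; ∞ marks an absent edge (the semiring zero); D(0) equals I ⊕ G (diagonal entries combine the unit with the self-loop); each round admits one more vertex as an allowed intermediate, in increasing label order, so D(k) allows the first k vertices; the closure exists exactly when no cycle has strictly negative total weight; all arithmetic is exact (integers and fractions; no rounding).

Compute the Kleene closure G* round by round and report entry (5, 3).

D(0):
  [0, 9, 18, ∞, ∞, 6]
  [-6, 0, 13, 13, 12, 12]
  [17, ∞, 0, 13, ∞, ∞]
  [16, ∞, -7, 0, ∞, 11]
  [∞, 1, 9, 20, 0, -4]
  [1, ∞, -6, 13, ∞, 0]
D(1):
  [0, 9, 18, ∞, ∞, 6]
  [-6, 0, 12, 13, 12, 0]
  [17, 26, 0, 13, ∞, 23]
  [16, 25, -7, 0, ∞, 11]
  [∞, 1, 9, 20, 0, -4]
  [1, 10, -6, 13, ∞, 0]
D(2):
  [0, 9, 18, 22, 21, 6]
  [-6, 0, 12, 13, 12, 0]
  [17, 26, 0, 13, 38, 23]
  [16, 25, -7, 0, 37, 11]
  [-5, 1, 9, 14, 0, -4]
  [1, 10, -6, 13, 22, 0]
D(3):
  [0, 9, 18, 22, 21, 6]
  [-6, 0, 12, 13, 12, 0]
  [17, 26, 0, 13, 38, 23]
  [10, 19, -7, 0, 31, 11]
  [-5, 1, 9, 14, 0, -4]
  [1, 10, -6, 7, 22, 0]
D(4):
  [0, 9, 15, 22, 21, 6]
  [-6, 0, 6, 13, 12, 0]
  [17, 26, 0, 13, 38, 23]
  [10, 19, -7, 0, 31, 11]
  [-5, 1, 7, 14, 0, -4]
  [1, 10, -6, 7, 22, 0]
D(5):
  [0, 9, 15, 22, 21, 6]
  [-6, 0, 6, 13, 12, 0]
  [17, 26, 0, 13, 38, 23]
  [10, 19, -7, 0, 31, 11]
  [-5, 1, 7, 14, 0, -4]
  [1, 10, -6, 7, 22, 0]
D(6):
  [0, 9, 0, 13, 21, 6]
  [-6, 0, -6, 7, 12, 0]
  [17, 26, 0, 13, 38, 23]
  [10, 19, -7, 0, 31, 11]
  [-5, 1, -10, 3, 0, -4]
  [1, 10, -6, 7, 22, 0]
Answer: G*[5][3] = 7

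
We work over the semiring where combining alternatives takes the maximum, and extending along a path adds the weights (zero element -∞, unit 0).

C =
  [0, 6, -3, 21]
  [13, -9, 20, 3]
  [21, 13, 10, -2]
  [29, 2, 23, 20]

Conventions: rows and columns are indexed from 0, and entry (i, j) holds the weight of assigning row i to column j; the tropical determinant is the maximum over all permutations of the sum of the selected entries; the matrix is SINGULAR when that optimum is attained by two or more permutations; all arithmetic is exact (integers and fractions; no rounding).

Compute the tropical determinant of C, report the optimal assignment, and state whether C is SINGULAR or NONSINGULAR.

σ = (0, 1, 2, 3): 0 + (-9) + 10 + 20 = 21
σ = (0, 1, 3, 2): 0 + (-9) + (-2) + 23 = 12
σ = (0, 2, 1, 3): 0 + 20 + 13 + 20 = 53
σ = (0, 2, 3, 1): 0 + 20 + (-2) + 2 = 20
σ = (0, 3, 1, 2): 0 + 3 + 13 + 23 = 39
σ = (0, 3, 2, 1): 0 + 3 + 10 + 2 = 15
σ = (1, 0, 2, 3): 6 + 13 + 10 + 20 = 49
σ = (1, 0, 3, 2): 6 + 13 + (-2) + 23 = 40
σ = (1, 2, 0, 3): 6 + 20 + 21 + 20 = 67
σ = (1, 2, 3, 0): 6 + 20 + (-2) + 29 = 53
σ = (1, 3, 0, 2): 6 + 3 + 21 + 23 = 53
σ = (1, 3, 2, 0): 6 + 3 + 10 + 29 = 48
σ = (2, 0, 1, 3): (-3) + 13 + 13 + 20 = 43
σ = (2, 0, 3, 1): (-3) + 13 + (-2) + 2 = 10
σ = (2, 1, 0, 3): (-3) + (-9) + 21 + 20 = 29
σ = (2, 1, 3, 0): (-3) + (-9) + (-2) + 29 = 15
σ = (2, 3, 0, 1): (-3) + 3 + 21 + 2 = 23
σ = (2, 3, 1, 0): (-3) + 3 + 13 + 29 = 42
σ = (3, 0, 1, 2): 21 + 13 + 13 + 23 = 70
σ = (3, 0, 2, 1): 21 + 13 + 10 + 2 = 46
σ = (3, 1, 0, 2): 21 + (-9) + 21 + 23 = 56
σ = (3, 1, 2, 0): 21 + (-9) + 10 + 29 = 51
σ = (3, 2, 0, 1): 21 + 20 + 21 + 2 = 64
σ = (3, 2, 1, 0): 21 + 20 + 13 + 29 = 83
Optimal value attained by: σ = (3, 2, 1, 0).
Answer: det⊕(C) = 83; verdict: NONSINGULAR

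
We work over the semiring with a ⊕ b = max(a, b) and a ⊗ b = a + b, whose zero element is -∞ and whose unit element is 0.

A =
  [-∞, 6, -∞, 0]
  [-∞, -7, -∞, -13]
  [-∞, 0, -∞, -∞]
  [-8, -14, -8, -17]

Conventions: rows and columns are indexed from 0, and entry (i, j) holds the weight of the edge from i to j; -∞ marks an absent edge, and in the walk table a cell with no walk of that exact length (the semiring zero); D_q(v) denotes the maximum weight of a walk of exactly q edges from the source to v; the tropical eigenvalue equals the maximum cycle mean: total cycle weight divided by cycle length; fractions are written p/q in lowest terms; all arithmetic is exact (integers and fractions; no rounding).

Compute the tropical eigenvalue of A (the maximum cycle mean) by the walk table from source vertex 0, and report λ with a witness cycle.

q=0: [0, -∞, -∞, -∞]
q=1: [-∞, 6, -∞, 0]
q=2: [-8, -1, -8, -7]
q=3: [-15, -2, -15, -8]
q=4: [-16, -9, -16, -15]
Optimal cycle mean attained by: cycle 0->3->0, total 0 + (-8), length 2.
Answer: λ = -4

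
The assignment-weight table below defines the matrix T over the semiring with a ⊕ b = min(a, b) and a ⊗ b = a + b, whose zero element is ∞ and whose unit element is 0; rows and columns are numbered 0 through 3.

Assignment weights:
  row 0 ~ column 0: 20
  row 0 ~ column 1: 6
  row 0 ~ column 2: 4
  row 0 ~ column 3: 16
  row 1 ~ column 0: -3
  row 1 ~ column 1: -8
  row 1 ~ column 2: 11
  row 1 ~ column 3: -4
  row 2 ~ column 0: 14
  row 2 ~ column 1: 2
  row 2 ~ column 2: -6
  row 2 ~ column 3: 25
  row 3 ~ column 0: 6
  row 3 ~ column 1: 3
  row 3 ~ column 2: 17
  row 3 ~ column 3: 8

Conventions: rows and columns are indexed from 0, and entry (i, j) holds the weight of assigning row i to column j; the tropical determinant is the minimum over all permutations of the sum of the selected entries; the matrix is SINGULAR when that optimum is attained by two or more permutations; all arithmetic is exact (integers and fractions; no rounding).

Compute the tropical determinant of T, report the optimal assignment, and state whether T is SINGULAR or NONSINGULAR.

σ = (0, 1, 2, 3): 20 + (-8) + (-6) + 8 = 14
σ = (0, 1, 3, 2): 20 + (-8) + 25 + 17 = 54
σ = (0, 2, 1, 3): 20 + 11 + 2 + 8 = 41
σ = (0, 2, 3, 1): 20 + 11 + 25 + 3 = 59
σ = (0, 3, 1, 2): 20 + (-4) + 2 + 17 = 35
σ = (0, 3, 2, 1): 20 + (-4) + (-6) + 3 = 13
σ = (1, 0, 2, 3): 6 + (-3) + (-6) + 8 = 5
σ = (1, 0, 3, 2): 6 + (-3) + 25 + 17 = 45
σ = (1, 2, 0, 3): 6 + 11 + 14 + 8 = 39
σ = (1, 2, 3, 0): 6 + 11 + 25 + 6 = 48
σ = (1, 3, 0, 2): 6 + (-4) + 14 + 17 = 33
σ = (1, 3, 2, 0): 6 + (-4) + (-6) + 6 = 2
σ = (2, 0, 1, 3): 4 + (-3) + 2 + 8 = 11
σ = (2, 0, 3, 1): 4 + (-3) + 25 + 3 = 29
σ = (2, 1, 0, 3): 4 + (-8) + 14 + 8 = 18
σ = (2, 1, 3, 0): 4 + (-8) + 25 + 6 = 27
σ = (2, 3, 0, 1): 4 + (-4) + 14 + 3 = 17
σ = (2, 3, 1, 0): 4 + (-4) + 2 + 6 = 8
σ = (3, 0, 1, 2): 16 + (-3) + 2 + 17 = 32
σ = (3, 0, 2, 1): 16 + (-3) + (-6) + 3 = 10
σ = (3, 1, 0, 2): 16 + (-8) + 14 + 17 = 39
σ = (3, 1, 2, 0): 16 + (-8) + (-6) + 6 = 8
σ = (3, 2, 0, 1): 16 + 11 + 14 + 3 = 44
σ = (3, 2, 1, 0): 16 + 11 + 2 + 6 = 35
Optimal value attained by: σ = (1, 3, 2, 0).
Answer: det⊕(T) = 2; verdict: NONSINGULAR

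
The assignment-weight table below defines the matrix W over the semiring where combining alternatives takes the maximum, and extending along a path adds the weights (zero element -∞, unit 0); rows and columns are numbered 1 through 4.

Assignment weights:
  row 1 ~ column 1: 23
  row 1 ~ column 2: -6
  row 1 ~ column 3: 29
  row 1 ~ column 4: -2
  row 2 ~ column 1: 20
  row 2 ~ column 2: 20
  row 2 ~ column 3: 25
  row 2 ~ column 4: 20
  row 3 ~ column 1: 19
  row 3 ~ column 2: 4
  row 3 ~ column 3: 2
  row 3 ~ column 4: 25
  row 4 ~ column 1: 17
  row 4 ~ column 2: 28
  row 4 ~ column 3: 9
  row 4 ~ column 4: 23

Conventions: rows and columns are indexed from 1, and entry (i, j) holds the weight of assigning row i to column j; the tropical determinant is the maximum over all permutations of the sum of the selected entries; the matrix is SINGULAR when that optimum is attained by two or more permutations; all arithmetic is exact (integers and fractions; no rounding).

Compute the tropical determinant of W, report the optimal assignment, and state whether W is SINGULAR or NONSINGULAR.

σ = (1, 2, 3, 4): 23 + 20 + 2 + 23 = 68
σ = (1, 2, 4, 3): 23 + 20 + 25 + 9 = 77
σ = (1, 3, 2, 4): 23 + 25 + 4 + 23 = 75
σ = (1, 3, 4, 2): 23 + 25 + 25 + 28 = 101
σ = (1, 4, 2, 3): 23 + 20 + 4 + 9 = 56
σ = (1, 4, 3, 2): 23 + 20 + 2 + 28 = 73
σ = (2, 1, 3, 4): (-6) + 20 + 2 + 23 = 39
σ = (2, 1, 4, 3): (-6) + 20 + 25 + 9 = 48
σ = (2, 3, 1, 4): (-6) + 25 + 19 + 23 = 61
σ = (2, 3, 4, 1): (-6) + 25 + 25 + 17 = 61
σ = (2, 4, 1, 3): (-6) + 20 + 19 + 9 = 42
σ = (2, 4, 3, 1): (-6) + 20 + 2 + 17 = 33
σ = (3, 1, 2, 4): 29 + 20 + 4 + 23 = 76
σ = (3, 1, 4, 2): 29 + 20 + 25 + 28 = 102
σ = (3, 2, 1, 4): 29 + 20 + 19 + 23 = 91
σ = (3, 2, 4, 1): 29 + 20 + 25 + 17 = 91
σ = (3, 4, 1, 2): 29 + 20 + 19 + 28 = 96
σ = (3, 4, 2, 1): 29 + 20 + 4 + 17 = 70
σ = (4, 1, 2, 3): (-2) + 20 + 4 + 9 = 31
σ = (4, 1, 3, 2): (-2) + 20 + 2 + 28 = 48
σ = (4, 2, 1, 3): (-2) + 20 + 19 + 9 = 46
σ = (4, 2, 3, 1): (-2) + 20 + 2 + 17 = 37
σ = (4, 3, 1, 2): (-2) + 25 + 19 + 28 = 70
σ = (4, 3, 2, 1): (-2) + 25 + 4 + 17 = 44
Optimal value attained by: σ = (3, 1, 4, 2).
Answer: det⊕(W) = 102; verdict: NONSINGULAR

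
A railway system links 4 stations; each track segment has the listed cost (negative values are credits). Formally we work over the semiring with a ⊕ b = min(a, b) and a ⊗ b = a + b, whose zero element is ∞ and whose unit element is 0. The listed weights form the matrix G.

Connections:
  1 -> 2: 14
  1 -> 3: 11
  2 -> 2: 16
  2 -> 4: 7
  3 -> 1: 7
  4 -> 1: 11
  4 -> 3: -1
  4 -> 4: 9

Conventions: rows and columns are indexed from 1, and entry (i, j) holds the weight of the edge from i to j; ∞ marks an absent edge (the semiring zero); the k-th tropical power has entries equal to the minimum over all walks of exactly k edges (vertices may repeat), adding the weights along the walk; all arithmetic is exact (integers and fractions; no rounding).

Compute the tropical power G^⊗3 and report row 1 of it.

G^⊗2:
  [18, 30, ∞, 21]
  [18, 32, 6, 16]
  [∞, 21, 18, ∞]
  [6, 25, 8, 18]
G^⊗3:
  [32, 32, 20, 30]
  [13, 32, 15, 25]
  [25, 37, ∞, 28]
  [15, 20, 17, 27]
Answer: row 1 of G^⊗3 = [32, 32, 20, 30]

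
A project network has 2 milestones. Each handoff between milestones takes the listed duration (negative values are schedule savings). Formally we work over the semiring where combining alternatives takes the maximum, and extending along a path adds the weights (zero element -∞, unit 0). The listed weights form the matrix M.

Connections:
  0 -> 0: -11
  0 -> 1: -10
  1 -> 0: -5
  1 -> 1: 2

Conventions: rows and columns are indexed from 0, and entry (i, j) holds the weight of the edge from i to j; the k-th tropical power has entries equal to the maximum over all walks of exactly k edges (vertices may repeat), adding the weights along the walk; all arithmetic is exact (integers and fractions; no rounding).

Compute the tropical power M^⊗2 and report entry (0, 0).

M^⊗2:
  [-15, -8]
  [-3, 4]
Key observation: the optimum is the walk 0->1->0, with weight (-10) + (-5) = -15.
Optimal value attained by: walk 0->1->0.
Answer: (M^⊗2)[0][0] = -15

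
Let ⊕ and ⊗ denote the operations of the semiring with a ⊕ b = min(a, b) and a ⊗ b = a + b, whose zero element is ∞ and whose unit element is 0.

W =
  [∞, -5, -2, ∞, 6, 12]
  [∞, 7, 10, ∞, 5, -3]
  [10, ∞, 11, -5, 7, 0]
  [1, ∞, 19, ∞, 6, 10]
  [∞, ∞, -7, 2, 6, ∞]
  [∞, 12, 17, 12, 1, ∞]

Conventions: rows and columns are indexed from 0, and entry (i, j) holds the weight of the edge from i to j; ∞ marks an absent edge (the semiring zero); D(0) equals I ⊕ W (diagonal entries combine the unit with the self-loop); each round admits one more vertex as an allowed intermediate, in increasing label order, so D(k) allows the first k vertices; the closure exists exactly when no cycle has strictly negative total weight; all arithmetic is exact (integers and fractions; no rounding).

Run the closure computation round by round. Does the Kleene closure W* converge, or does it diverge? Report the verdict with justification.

D(0):
  [0, -5, -2, ∞, 6, 12]
  [∞, 0, 10, ∞, 5, -3]
  [10, ∞, 0, -5, 7, 0]
  [1, ∞, 19, 0, 6, 10]
  [∞, ∞, -7, 2, 0, ∞]
  [∞, 12, 17, 12, 1, 0]
D(1):
  [0, -5, -2, ∞, 6, 12]
  [∞, 0, 10, ∞, 5, -3]
  [10, 5, 0, -5, 7, 0]
  [1, -4, -1, 0, 6, 10]
  [∞, ∞, -7, 2, 0, ∞]
  [∞, 12, 17, 12, 1, 0]
D(2):
  [0, -5, -2, ∞, 0, -8]
  [∞, 0, 10, ∞, 5, -3]
  [10, 5, 0, -5, 7, 0]
  [1, -4, -1, 0, 1, -7]
  [∞, ∞, -7, 2, 0, ∞]
  [∞, 12, 17, 12, 1, 0]
Detection: at round 3, diagonal entry (3, 3) turns strictly negative.
Key observation: the cycle 3->0->2->3 has total weight 1 + (-2) + (-5), which is strictly negative.
Answer: DIVERGES — negative cycle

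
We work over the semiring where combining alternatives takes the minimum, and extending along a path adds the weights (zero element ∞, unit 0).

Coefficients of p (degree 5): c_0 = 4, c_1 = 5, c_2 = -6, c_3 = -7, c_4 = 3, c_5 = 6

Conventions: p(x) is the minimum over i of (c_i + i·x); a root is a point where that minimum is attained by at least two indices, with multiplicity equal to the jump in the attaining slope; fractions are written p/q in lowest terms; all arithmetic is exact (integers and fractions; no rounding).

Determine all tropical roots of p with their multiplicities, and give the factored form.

hull edge (i=0, c=4) to (i=2, c=-6): slope -5, span 2
hull edge (i=2, c=-6) to (i=3, c=-7): slope -1, span 1
hull edge (i=3, c=-7) to (i=5, c=6): slope 13/2, span 2
Factored form: p(x) = 6 ⊗ (x ⊕ (-13/2)) ⊗ (x ⊕ (-13/2)) ⊗ (x ⊕ 1) ⊗ (x ⊕ 5) ⊗ (x ⊕ 5)
Answer: roots = -13/2 (mult 2), 1 (mult 1), 5 (mult 2)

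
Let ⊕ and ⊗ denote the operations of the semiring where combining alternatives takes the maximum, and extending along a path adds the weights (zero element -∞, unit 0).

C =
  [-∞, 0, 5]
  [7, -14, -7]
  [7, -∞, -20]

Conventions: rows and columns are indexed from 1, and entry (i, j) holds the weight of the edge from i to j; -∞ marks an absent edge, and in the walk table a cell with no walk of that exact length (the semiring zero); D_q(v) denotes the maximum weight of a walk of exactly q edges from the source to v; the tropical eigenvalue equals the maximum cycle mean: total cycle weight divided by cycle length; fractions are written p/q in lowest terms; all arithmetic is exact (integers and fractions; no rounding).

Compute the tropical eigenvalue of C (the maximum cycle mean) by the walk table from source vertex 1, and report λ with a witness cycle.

q=0: [0, -∞, -∞]
q=1: [-∞, 0, 5]
q=2: [12, -14, -7]
q=3: [0, 12, 17]
Optimal cycle mean attained by: cycle 1->3->1, total 5 + 7, length 2.
Answer: λ = 6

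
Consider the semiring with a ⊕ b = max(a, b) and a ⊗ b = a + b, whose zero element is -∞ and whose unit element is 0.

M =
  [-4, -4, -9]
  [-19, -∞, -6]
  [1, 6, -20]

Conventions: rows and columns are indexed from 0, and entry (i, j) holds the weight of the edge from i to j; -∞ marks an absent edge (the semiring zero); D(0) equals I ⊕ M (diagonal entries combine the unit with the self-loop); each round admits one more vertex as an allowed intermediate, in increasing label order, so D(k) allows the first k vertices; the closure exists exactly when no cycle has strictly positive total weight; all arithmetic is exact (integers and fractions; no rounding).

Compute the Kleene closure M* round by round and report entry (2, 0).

D(0):
  [0, -4, -9]
  [-19, 0, -6]
  [1, 6, 0]
D(1):
  [0, -4, -9]
  [-19, 0, -6]
  [1, 6, 0]
D(2):
  [0, -4, -9]
  [-19, 0, -6]
  [1, 6, 0]
D(3):
  [0, -3, -9]
  [-5, 0, -6]
  [1, 6, 0]
Answer: M*[2][0] = 1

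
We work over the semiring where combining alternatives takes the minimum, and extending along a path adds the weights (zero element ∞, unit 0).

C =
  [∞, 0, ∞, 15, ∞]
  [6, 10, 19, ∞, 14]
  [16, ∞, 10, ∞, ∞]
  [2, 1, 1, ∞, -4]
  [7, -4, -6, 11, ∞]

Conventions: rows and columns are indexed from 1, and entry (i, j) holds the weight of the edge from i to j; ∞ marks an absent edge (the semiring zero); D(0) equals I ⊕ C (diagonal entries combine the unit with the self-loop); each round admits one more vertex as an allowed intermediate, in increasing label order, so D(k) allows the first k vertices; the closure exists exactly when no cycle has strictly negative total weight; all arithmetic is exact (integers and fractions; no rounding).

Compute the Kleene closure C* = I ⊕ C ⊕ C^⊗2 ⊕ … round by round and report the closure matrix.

D(0):
  [0, 0, ∞, 15, ∞]
  [6, 0, 19, ∞, 14]
  [16, ∞, 0, ∞, ∞]
  [2, 1, 1, 0, -4]
  [7, -4, -6, 11, 0]
D(1):
  [0, 0, ∞, 15, ∞]
  [6, 0, 19, 21, 14]
  [16, 16, 0, 31, ∞]
  [2, 1, 1, 0, -4]
  [7, -4, -6, 11, 0]
D(2):
  [0, 0, 19, 15, 14]
  [6, 0, 19, 21, 14]
  [16, 16, 0, 31, 30]
  [2, 1, 1, 0, -4]
  [2, -4, -6, 11, 0]
D(3):
  [0, 0, 19, 15, 14]
  [6, 0, 19, 21, 14]
  [16, 16, 0, 31, 30]
  [2, 1, 1, 0, -4]
  [2, -4, -6, 11, 0]
D(4):
  [0, 0, 16, 15, 11]
  [6, 0, 19, 21, 14]
  [16, 16, 0, 31, 27]
  [2, 1, 1, 0, -4]
  [2, -4, -6, 11, 0]
D(5):
  [0, 0, 5, 15, 11]
  [6, 0, 8, 21, 14]
  [16, 16, 0, 31, 27]
  [-2, -8, -10, 0, -4]
  [2, -4, -6, 11, 0]
Answer: C* = [[0, 0, 5, 15, 11], [6, 0, 8, 21, 14], [16, 16, 0, 31, 27], [-2, -8, -10, 0, -4], [2, -4, -6, 11, 0]]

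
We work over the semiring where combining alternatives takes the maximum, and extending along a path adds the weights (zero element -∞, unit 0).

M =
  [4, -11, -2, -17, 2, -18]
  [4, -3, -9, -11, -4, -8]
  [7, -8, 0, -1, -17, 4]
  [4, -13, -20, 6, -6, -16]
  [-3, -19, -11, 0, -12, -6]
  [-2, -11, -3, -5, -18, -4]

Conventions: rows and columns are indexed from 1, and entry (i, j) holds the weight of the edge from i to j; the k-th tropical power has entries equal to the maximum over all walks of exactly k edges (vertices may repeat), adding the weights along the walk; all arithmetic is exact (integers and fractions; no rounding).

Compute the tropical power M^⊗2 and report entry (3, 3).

M^⊗2:
  [8, -7, 2, 2, 6, 2]
  [8, -6, 2, -4, 6, -5]
  [11, -4, 5, 5, 9, 4]
  [10, -7, 2, 12, 6, -10]
  [4, -13, -5, 6, -1, -7]
  [4, -11, -3, 1, 0, 1]
Key observation: the optimum is the walk 3->1->3, with weight 7 + (-2) = 5.
Optimal value attained by: walk 3->1->3.
Answer: (M^⊗2)[3][3] = 5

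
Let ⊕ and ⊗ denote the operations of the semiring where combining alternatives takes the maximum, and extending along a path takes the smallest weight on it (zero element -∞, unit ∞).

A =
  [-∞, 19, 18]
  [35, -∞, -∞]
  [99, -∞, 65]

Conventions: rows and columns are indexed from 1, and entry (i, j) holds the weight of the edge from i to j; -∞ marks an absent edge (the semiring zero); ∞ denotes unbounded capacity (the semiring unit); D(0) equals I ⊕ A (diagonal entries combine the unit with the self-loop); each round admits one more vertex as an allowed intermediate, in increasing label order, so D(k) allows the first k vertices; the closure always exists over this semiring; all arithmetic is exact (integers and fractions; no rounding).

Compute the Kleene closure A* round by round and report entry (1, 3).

D(0):
  [∞, 19, 18]
  [35, ∞, -∞]
  [99, -∞, ∞]
D(1):
  [∞, 19, 18]
  [35, ∞, 18]
  [99, 19, ∞]
D(2):
  [∞, 19, 18]
  [35, ∞, 18]
  [99, 19, ∞]
D(3):
  [∞, 19, 18]
  [35, ∞, 18]
  [99, 19, ∞]
Answer: A*[1][3] = 18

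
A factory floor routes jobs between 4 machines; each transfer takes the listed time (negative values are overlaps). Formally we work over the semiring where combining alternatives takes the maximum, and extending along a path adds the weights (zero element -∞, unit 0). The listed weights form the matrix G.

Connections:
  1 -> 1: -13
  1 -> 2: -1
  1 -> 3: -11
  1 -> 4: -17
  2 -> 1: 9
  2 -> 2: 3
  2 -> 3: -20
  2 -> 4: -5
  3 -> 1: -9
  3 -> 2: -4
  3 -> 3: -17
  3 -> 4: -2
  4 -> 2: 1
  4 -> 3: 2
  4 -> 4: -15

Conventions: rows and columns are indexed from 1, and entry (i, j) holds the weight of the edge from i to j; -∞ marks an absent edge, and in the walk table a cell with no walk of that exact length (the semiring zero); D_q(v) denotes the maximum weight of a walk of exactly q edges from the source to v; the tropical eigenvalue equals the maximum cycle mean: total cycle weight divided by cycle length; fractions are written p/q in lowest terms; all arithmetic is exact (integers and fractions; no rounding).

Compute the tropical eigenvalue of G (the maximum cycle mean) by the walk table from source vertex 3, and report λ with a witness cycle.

q=0: [-∞, -∞, 0, -∞]
q=1: [-9, -4, -17, -2]
q=2: [5, -1, 0, -9]
q=3: [8, 4, -6, -2]
q=4: [13, 7, 0, -1]
Optimal cycle mean attained by: cycle 1->2->1, total (-1) + 9, length 2.
Answer: λ = 4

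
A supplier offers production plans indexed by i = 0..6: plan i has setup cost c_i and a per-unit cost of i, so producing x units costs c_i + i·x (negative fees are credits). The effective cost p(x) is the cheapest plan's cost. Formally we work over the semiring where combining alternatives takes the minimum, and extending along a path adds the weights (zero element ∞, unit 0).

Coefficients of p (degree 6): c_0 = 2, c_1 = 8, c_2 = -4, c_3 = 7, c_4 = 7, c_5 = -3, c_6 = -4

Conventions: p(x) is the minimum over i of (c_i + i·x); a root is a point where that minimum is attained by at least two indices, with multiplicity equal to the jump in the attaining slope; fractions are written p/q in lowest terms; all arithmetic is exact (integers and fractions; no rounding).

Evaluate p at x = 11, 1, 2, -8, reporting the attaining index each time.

p(11) = min(2+0·11=2, 8+1·11=19, -4+2·11=18, 7+3·11=40, 7+4·11=51, -3+5·11=52, -4+6·11=62) = 2 (attained by i=0)
p(1) = min(2+0·1=2, 8+1·1=9, -4+2·1=-2, 7+3·1=10, 7+4·1=11, -3+5·1=2, -4+6·1=2) = -2 (attained by i=2)
p(2) = min(2+0·2=2, 8+1·2=10, -4+2·2=0, 7+3·2=13, 7+4·2=15, -3+5·2=7, -4+6·2=8) = 0 (attained by i=2)
p(-8) = min(2+0·(-8)=2, 8+1·(-8)=0, -4+2·(-8)=-20, 7+3·(-8)=-17, 7+4·(-8)=-25, -3+5·(-8)=-43, -4+6·(-8)=-52) = -52 (attained by i=6)
Answer: p(11) = 2; p(1) = -2; p(2) = 0; p(-8) = -52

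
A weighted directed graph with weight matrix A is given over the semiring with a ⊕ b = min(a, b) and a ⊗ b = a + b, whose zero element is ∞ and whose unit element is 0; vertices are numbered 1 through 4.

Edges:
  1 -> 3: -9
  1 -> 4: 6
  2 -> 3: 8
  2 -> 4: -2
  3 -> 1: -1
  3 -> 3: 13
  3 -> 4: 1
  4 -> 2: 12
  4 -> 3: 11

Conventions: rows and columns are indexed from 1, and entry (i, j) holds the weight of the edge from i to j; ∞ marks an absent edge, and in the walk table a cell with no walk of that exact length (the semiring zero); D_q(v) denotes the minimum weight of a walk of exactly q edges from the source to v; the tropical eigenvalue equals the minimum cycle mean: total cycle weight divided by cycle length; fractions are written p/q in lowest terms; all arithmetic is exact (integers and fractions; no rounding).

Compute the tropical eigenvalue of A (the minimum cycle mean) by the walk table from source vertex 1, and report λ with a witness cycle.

q=0: [0, ∞, ∞, ∞]
q=1: [∞, ∞, -9, 6]
q=2: [-10, 18, 4, -8]
q=3: [3, 4, -19, -4]
q=4: [-20, 8, -6, -18]
Optimal cycle mean attained by: cycle 1->3->1, total (-9) + (-1), length 2.
Answer: λ = -5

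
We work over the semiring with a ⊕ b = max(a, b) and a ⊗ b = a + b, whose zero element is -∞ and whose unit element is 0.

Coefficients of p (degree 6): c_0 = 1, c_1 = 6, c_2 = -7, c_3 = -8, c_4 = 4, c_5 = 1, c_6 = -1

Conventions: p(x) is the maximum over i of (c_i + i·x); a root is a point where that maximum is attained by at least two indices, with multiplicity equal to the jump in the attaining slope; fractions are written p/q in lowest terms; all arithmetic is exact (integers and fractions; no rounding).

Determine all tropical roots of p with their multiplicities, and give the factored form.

hull edge (i=0, c=1) to (i=1, c=6): slope 5, span 1
hull edge (i=1, c=6) to (i=4, c=4): slope -2/3, span 3
hull edge (i=4, c=4) to (i=6, c=-1): slope -5/2, span 2
Factored form: p(x) = -1 ⊗ (x ⊕ (-5)) ⊗ (x ⊕ 2/3) ⊗ (x ⊕ 2/3) ⊗ (x ⊕ 2/3) ⊗ (x ⊕ 5/2) ⊗ (x ⊕ 5/2)
Answer: roots = -5 (mult 1), 2/3 (mult 3), 5/2 (mult 2)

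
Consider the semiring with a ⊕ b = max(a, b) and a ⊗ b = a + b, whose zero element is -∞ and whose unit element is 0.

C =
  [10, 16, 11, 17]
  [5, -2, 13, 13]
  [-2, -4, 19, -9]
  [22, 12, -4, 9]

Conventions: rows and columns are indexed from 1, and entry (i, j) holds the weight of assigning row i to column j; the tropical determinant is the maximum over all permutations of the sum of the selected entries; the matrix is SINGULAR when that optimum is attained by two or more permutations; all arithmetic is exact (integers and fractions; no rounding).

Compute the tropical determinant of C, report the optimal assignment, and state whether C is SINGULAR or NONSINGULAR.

σ = (1, 2, 3, 4): 10 + (-2) + 19 + 9 = 36
σ = (1, 2, 4, 3): 10 + (-2) + (-9) + (-4) = -5
σ = (1, 3, 2, 4): 10 + 13 + (-4) + 9 = 28
σ = (1, 3, 4, 2): 10 + 13 + (-9) + 12 = 26
σ = (1, 4, 2, 3): 10 + 13 + (-4) + (-4) = 15
σ = (1, 4, 3, 2): 10 + 13 + 19 + 12 = 54
σ = (2, 1, 3, 4): 16 + 5 + 19 + 9 = 49
σ = (2, 1, 4, 3): 16 + 5 + (-9) + (-4) = 8
σ = (2, 3, 1, 4): 16 + 13 + (-2) + 9 = 36
σ = (2, 3, 4, 1): 16 + 13 + (-9) + 22 = 42
σ = (2, 4, 1, 3): 16 + 13 + (-2) + (-4) = 23
σ = (2, 4, 3, 1): 16 + 13 + 19 + 22 = 70
σ = (3, 1, 2, 4): 11 + 5 + (-4) + 9 = 21
σ = (3, 1, 4, 2): 11 + 5 + (-9) + 12 = 19
σ = (3, 2, 1, 4): 11 + (-2) + (-2) + 9 = 16
σ = (3, 2, 4, 1): 11 + (-2) + (-9) + 22 = 22
σ = (3, 4, 1, 2): 11 + 13 + (-2) + 12 = 34
σ = (3, 4, 2, 1): 11 + 13 + (-4) + 22 = 42
σ = (4, 1, 2, 3): 17 + 5 + (-4) + (-4) = 14
σ = (4, 1, 3, 2): 17 + 5 + 19 + 12 = 53
σ = (4, 2, 1, 3): 17 + (-2) + (-2) + (-4) = 9
σ = (4, 2, 3, 1): 17 + (-2) + 19 + 22 = 56
σ = (4, 3, 1, 2): 17 + 13 + (-2) + 12 = 40
σ = (4, 3, 2, 1): 17 + 13 + (-4) + 22 = 48
Optimal value attained by: σ = (2, 4, 3, 1).
Answer: det⊕(C) = 70; verdict: NONSINGULAR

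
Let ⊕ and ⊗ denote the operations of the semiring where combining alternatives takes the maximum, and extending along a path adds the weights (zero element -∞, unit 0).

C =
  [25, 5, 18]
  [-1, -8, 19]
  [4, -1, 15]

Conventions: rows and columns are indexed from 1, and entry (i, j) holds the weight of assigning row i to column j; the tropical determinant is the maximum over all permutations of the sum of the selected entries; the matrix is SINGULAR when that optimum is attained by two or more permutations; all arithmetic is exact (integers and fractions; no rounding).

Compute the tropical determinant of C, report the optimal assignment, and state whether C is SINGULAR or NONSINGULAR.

σ = (1, 2, 3): 25 + (-8) + 15 = 32
σ = (1, 3, 2): 25 + 19 + (-1) = 43
σ = (2, 1, 3): 5 + (-1) + 15 = 19
σ = (2, 3, 1): 5 + 19 + 4 = 28
σ = (3, 1, 2): 18 + (-1) + (-1) = 16
σ = (3, 2, 1): 18 + (-8) + 4 = 14
Optimal value attained by: σ = (1, 3, 2).
Answer: det⊕(C) = 43; verdict: NONSINGULAR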